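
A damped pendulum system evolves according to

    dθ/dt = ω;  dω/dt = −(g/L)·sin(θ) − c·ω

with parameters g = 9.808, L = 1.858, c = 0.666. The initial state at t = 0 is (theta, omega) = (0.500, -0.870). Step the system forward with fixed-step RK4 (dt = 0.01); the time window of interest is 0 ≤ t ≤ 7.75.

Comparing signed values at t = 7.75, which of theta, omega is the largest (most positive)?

largest component: omega

t=0.000: state=(0.500, -0.870)
step 1 (dt=0.01): k1=(-0.870, -1.951), k2=(-0.880, -1.925), k3=(-0.880, -1.925), k4=(-0.889, -1.898); state += dt/6·(k1+2k2+2k3+k4)
t=0.010: state=(0.491, -0.889)
t=0.020: state=(0.482, -0.908)
t=0.030: state=(0.473, -0.926)
continuing one RK4 step at a time; state shown every 50 steps (Δt=0.5):
t=0.500: state=(-0.056, -1.098)
t=1.000: state=(-0.398, -0.178)
t=1.500: state=(-0.252, 0.654)
t=2.000: state=(0.103, 0.608)
t=2.500: state=(0.254, -0.031)
t=3.000: state=(0.110, -0.459)
t=3.500: state=(-0.104, -0.307)
t=4.000: state=(-0.153, 0.109)
t=4.500: state=(-0.035, 0.299)
t=5.000: state=(0.085, 0.135)
t=5.500: state=(0.085, -0.118)
t=6.000: state=(0.000, -0.181)
t=6.500: state=(-0.061, -0.045)
t=7.000: state=(-0.044, 0.098)
t=7.500: state=(0.013, 0.102)
t=7.750: state=(0.033, 0.057)
compare at T: theta=0.033, omega=0.057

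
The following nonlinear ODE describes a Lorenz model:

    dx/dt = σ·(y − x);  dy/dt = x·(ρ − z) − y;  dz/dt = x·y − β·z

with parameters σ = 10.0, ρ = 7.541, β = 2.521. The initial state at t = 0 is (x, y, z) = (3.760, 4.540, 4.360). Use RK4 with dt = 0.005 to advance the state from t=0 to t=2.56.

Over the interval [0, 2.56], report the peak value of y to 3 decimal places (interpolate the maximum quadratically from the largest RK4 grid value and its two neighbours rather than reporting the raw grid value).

t=0.000: state=(3.760, 4.540, 4.360)
step 1 (dt=0.005): k1=(7.800, 7.421, 6.079), k2=(7.791, 7.407, 6.199), k3=(7.790, 7.405, 6.198), k4=(7.781, 7.390, 6.318); state += dt/6·(k1+2k2+2k3+k4)
t=0.005: state=(3.799, 4.577, 4.391)
t=0.010: state=(3.838, 4.614, 4.423)
t=0.015: state=(3.877, 4.651, 4.457)
continuing one RK4 step at a time; state shown every 20 steps (Δt=0.1):
t=0.100: state=(4.509, 5.205, 5.194)
t=0.200: state=(5.090, 5.520, 6.349)
t=0.300: state=(5.307, 5.294, 7.457)
t=0.400: state=(5.074, 4.646, 8.094)
t=0.500: state=(4.533, 3.926, 8.104)
t=0.600: state=(3.944, 3.405, 7.656)
t=0.700: state=(3.497, 3.151, 7.012)
t=0.800: state=(3.258, 3.124, 6.375)
t=0.900: state=(3.219, 3.269, 5.863)
t=1.000: state=(3.344, 3.537, 5.540)
t=1.100: state=(3.590, 3.882, 5.443)
t=1.200: state=(3.909, 4.243, 5.582)
t=1.300: state=(4.234, 4.536, 5.927)
t=1.400: state=(4.486, 4.678, 6.395)
t=1.500: state=(4.598, 4.626, 6.850)
t=1.600: state=(4.543, 4.412, 7.156)
t=1.700: state=(4.357, 4.129, 7.241)
t=1.800: state=(4.116, 3.875, 7.121)
t=1.900: state=(3.898, 3.712, 6.871)
t=2.000: state=(3.754, 3.655, 6.579)
t=2.100: state=(3.702, 3.697, 6.319)
t=2.200: state=(3.738, 3.812, 6.143)
t=2.300: state=(3.841, 3.968, 6.077)
t=2.400: state=(3.982, 4.130, 6.125)
t=2.500: state=(4.125, 4.258, 6.267)
t=2.560: state=(4.198, 4.305, 6.380)
largest grid value and its neighbours: y(0.205)=5.52162, y(0.210)=5.52221, y(0.215)=5.52136
parabola through these three points peaks at t≈0.210 with y≈5.52222

max y = 5.522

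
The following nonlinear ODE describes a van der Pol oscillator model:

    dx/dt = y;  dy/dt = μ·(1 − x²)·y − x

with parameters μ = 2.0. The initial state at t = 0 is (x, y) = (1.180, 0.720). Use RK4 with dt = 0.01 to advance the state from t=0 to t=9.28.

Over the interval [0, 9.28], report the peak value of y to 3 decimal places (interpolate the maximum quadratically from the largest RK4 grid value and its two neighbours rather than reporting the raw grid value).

t=0.000: state=(1.180, 0.720)
step 1 (dt=0.01): k1=(0.720, -1.745), k2=(0.711, -1.754), k3=(0.711, -1.754), k4=(0.702, -1.762); state += dt/6·(k1+2k2+2k3+k4)
t=0.010: state=(1.187, 0.702)
t=0.020: state=(1.194, 0.685)
t=0.030: state=(1.201, 0.667)
continuing one RK4 step at a time; state shown every 50 steps (Δt=0.5):
t=0.500: state=(1.324, -0.087)
t=1.000: state=(1.159, -0.538)
t=1.500: state=(0.773, -1.074)
t=2.000: state=(-0.088, -2.693)
t=2.500: state=(-1.706, -2.161)
t=3.000: state=(-1.990, 0.182)
t=3.500: state=(-1.842, 0.354)
t=4.000: state=(-1.647, 0.429)
t=4.500: state=(-1.405, 0.550)
t=5.000: state=(-1.074, 0.814)
t=5.500: state=(-0.508, 1.619)
t=6.000: state=(0.833, 3.796)
t=6.500: state=(1.995, 0.420)
t=7.000: state=(1.947, -0.301)
t=7.500: state=(1.774, -0.381)
t=8.000: state=(1.564, -0.466)
t=8.500: state=(1.297, -0.622)
t=9.000: state=(0.908, -1.003)
t=9.280: state=(0.563, -1.522)
largest grid value and its neighbours: y(6.020)=3.81571, y(6.030)=3.81698, y(6.040)=3.81234
parabola through these three points peaks at t≈6.027 with y≈3.81722

max y = 3.817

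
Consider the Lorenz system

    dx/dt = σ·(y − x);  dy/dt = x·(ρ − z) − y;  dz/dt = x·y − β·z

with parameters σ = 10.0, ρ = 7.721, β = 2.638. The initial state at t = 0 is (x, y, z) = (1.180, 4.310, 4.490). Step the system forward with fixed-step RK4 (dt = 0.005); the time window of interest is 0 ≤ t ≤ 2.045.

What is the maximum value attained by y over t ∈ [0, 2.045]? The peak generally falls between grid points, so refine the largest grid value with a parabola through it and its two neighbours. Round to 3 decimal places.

t=0.000: state=(1.180, 4.310, 4.490)
step 1 (dt=0.005): k1=(31.300, -0.497, -6.759), k2=(30.505, -0.222, -6.379), k3=(30.532, -0.230, -6.389), k4=(29.762, 0.040, -6.018); state += dt/6·(k1+2k2+2k3+k4)
t=0.005: state=(1.333, 4.309, 4.458)
t=0.010: state=(1.478, 4.310, 4.430)
t=0.015: state=(1.616, 4.314, 4.405)
continuing one RK4 step at a time; state shown every 20 steps (Δt=0.1):
t=0.100: state=(3.254, 4.662, 4.391)
t=0.200: state=(4.389, 5.327, 5.088)
t=0.300: state=(5.163, 5.753, 6.279)
t=0.400: state=(5.514, 5.604, 7.535)
t=0.500: state=(5.341, 4.930, 8.327)
t=0.600: state=(4.779, 4.122, 8.405)
t=0.700: state=(4.128, 3.525, 7.934)
t=0.800: state=(3.626, 3.237, 7.229)
t=0.900: state=(3.359, 3.210, 6.529)
t=1.000: state=(3.317, 3.375, 5.973)
t=1.100: state=(3.460, 3.678, 5.635)
t=1.200: state=(3.737, 4.063, 5.554)
t=1.300: state=(4.089, 4.456, 5.738)
t=1.400: state=(4.440, 4.759, 6.147)
t=1.500: state=(4.696, 4.876, 6.672)
t=1.600: state=(4.782, 4.772, 7.148)
t=1.700: state=(4.683, 4.504, 7.426)
t=1.800: state=(4.453, 4.190, 7.447)
t=1.900: state=(4.188, 3.937, 7.257)
t=2.000: state=(3.973, 3.800, 6.953)
t=2.045: state=(3.905, 3.778, 6.807)
largest grid value and its neighbours: y(0.320)=5.77441, y(0.325)=5.77581, y(0.330)=5.77559
parabola through these three points peaks at t≈0.327 with y≈5.77591

max y = 5.776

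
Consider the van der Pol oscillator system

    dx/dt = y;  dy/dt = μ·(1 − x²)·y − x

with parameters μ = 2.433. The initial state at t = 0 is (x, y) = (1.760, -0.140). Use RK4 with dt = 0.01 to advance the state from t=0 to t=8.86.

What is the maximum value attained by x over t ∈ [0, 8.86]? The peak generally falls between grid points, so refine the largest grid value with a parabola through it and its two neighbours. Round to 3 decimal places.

max x = 2.022

t=0.000: state=(1.760, -0.140)
step 1 (dt=0.01): k1=(-0.140, -1.046), k2=(-0.145, -1.019), k3=(-0.145, -1.020), k4=(-0.150, -0.994); state += dt/6·(k1+2k2+2k3+k4)
t=0.010: state=(1.759, -0.150)
t=0.020: state=(1.757, -0.160)
t=0.030: state=(1.755, -0.169)
continuing one RK4 step at a time; state shown every 50 steps (Δt=0.5):
t=0.500: state=(1.620, -0.357)
t=1.000: state=(1.416, -0.467)
t=1.500: state=(1.137, -0.679)
t=2.000: state=(0.669, -1.333)
t=2.500: state=(-0.543, -3.997)
t=3.000: state=(-1.990, -0.535)
t=3.500: state=(-1.960, 0.256)
t=4.000: state=(-1.817, 0.309)
t=4.500: state=(-1.650, 0.362)
t=5.000: state=(-1.449, 0.451)
t=5.500: state=(-1.184, 0.636)
t=6.000: state=(-0.758, 1.176)
t=6.500: state=(0.276, 3.491)
t=7.000: state=(1.934, 1.057)
t=7.500: state=(1.978, -0.240)
t=8.000: state=(1.839, -0.303)
t=8.500: state=(1.676, -0.353)
t=8.860: state=(1.539, -0.407)
largest grid value and its neighbours: x(7.210)=2.02206, x(7.220)=2.02212, x(7.230)=2.02199
parabola through these three points peaks at t≈7.218 with x≈2.02213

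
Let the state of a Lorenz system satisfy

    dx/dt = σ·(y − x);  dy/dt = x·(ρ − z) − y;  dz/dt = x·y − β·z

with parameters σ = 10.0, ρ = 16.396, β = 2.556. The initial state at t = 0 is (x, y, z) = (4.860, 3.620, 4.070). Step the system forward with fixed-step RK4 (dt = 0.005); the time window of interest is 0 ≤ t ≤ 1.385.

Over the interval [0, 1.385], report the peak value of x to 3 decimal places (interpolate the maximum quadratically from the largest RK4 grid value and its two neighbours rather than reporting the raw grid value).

t=0.000: state=(4.860, 3.620, 4.070)
step 1 (dt=0.005): k1=(-12.400, 56.284, 7.190), k2=(-10.683, 55.675, 7.712), k3=(-10.741, 55.723, 7.717), k4=(-9.077, 55.158, 8.236); state += dt/6·(k1+2k2+2k3+k4)
t=0.005: state=(4.806, 3.899, 4.109)
t=0.010: state=(4.769, 4.172, 4.152)
t=0.015: state=(4.746, 4.441, 4.201)
continuing one RK4 step at a time; state shown every 10 steps (Δt=0.05):
t=0.050: state=(4.942, 6.262, 4.706)
t=0.100: state=(6.016, 8.878, 6.086)
t=0.150: state=(7.702, 11.469, 8.654)
t=0.200: state=(9.625, 13.334, 12.738)
t=0.250: state=(11.145, 13.220, 17.839)
t=0.300: state=(11.452, 10.466, 22.140)
t=0.350: state=(10.188, 6.319, 23.798)
t=0.400: state=(7.883, 2.863, 22.860)
t=0.450: state=(5.452, 0.949, 20.683)
t=0.500: state=(3.497, 0.220, 18.312)
t=0.550: state=(2.168, 0.090, 16.132)
t=0.600: state=(1.367, 0.185, 14.206)
t=0.650: state=(0.934, 0.341, 12.516)
t=0.700: state=(0.736, 0.509, 11.030)
t=0.750: state=(0.685, 0.690, 9.727)
t=0.800: state=(0.731, 0.905, 8.586)
t=0.850: state=(0.856, 1.181, 7.595)
t=0.900: state=(1.059, 1.553, 6.745)
t=0.950: state=(1.357, 2.064, 6.038)
t=1.000: state=(1.779, 2.773, 5.491)
t=1.050: state=(2.369, 3.754, 5.149)
t=1.100: state=(3.186, 5.091, 5.107)
t=1.150: state=(4.297, 6.858, 5.543)
t=1.200: state=(5.757, 9.034, 6.759)
t=1.250: state=(7.543, 11.341, 9.155)
t=1.300: state=(9.433, 13.010, 12.983)
t=1.350: state=(10.886, 12.865, 17.738)
t=1.385: state=(11.255, 11.302, 20.753)
largest grid value and its neighbours: x(0.280)=11.51647, x(0.285)=11.52500, x(0.290)=11.51717
parabola through these three points peaks at t≈0.285 with x≈11.52500

max x = 11.525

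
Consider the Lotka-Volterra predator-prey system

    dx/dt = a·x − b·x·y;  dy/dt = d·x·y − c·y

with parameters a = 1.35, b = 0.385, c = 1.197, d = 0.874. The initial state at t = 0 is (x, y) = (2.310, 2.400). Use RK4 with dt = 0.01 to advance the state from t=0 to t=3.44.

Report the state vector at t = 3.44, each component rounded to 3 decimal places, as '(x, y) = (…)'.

(x, y) = (0.804, 2.147)

t=0.000: state=(2.310, 2.400)
step 1 (dt=0.01): k1=(0.984, 1.973), k2=(0.977, 1.991), k3=(0.977, 1.991), k4=(0.970, 2.010); state += dt/6·(k1+2k2+2k3+k4)
t=0.010: state=(2.320, 2.420)
t=0.020: state=(2.329, 2.440)
t=0.030: state=(2.339, 2.461)
continuing one RK4 step at a time; state shown every 20 steps (Δt=0.2):
t=0.200: state=(2.473, 2.872)
t=0.400: state=(2.536, 3.509)
t=0.600: state=(2.463, 4.284)
t=0.800: state=(2.247, 5.099)
t=1.000: state=(1.933, 5.789)
t=1.200: state=(1.593, 6.201)
t=1.400: state=(1.288, 6.273)
t=1.600: state=(1.048, 6.050)
t=1.800: state=(0.875, 5.628)
t=2.000: state=(0.758, 5.106)
t=2.200: state=(0.685, 4.556)
t=2.400: state=(0.645, 4.026)
t=2.600: state=(0.631, 3.542)
t=2.800: state=(0.640, 3.114)
t=3.000: state=(0.669, 2.748)
t=3.200: state=(0.718, 2.441)
t=3.400: state=(0.788, 2.191)
t=3.440: state=(0.804, 2.147)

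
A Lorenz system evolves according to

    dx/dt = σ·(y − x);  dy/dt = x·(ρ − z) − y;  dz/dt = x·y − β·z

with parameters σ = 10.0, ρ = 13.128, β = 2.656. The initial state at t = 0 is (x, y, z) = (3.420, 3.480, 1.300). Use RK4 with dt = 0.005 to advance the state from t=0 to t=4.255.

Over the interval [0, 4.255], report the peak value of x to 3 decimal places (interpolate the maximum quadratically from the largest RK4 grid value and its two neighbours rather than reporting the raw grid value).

max x = 10.583

t=0.000: state=(3.420, 3.480, 1.300)
step 1 (dt=0.005): k1=(0.600, 36.972, 8.449), k2=(1.509, 36.825, 8.714), k3=(1.483, 36.850, 8.719), k4=(2.368, 36.726, 8.990); state += dt/6·(k1+2k2+2k3+k4)
t=0.005: state=(3.427, 3.664, 1.344)
t=0.010: state=(3.444, 3.847, 1.390)
t=0.015: state=(3.468, 4.030, 1.439)
continuing one RK4 step at a time; state shown every 40 steps (Δt=0.2):
t=0.200: state=(7.963, 11.416, 7.688)
t=0.400: state=(8.858, 5.139, 19.601)
t=0.600: state=(2.143, 0.441, 13.019)
t=0.800: state=(0.920, 0.954, 7.771)
t=1.000: state=(1.622, 2.311, 4.874)
t=1.200: state=(4.150, 6.151, 4.760)
t=1.400: state=(8.936, 10.630, 12.729)
t=1.600: state=(6.515, 3.460, 17.065)
t=1.800: state=(2.517, 1.763, 11.344)
t=2.000: state=(2.520, 3.109, 7.516)
t=2.200: state=(4.793, 6.494, 7.155)
t=2.400: state=(8.190, 9.061, 13.189)
t=2.600: state=(6.246, 4.177, 15.679)
t=2.800: state=(3.438, 2.911, 11.401)
t=3.000: state=(3.753, 4.488, 8.621)
t=3.200: state=(6.051, 7.430, 9.765)
t=3.400: state=(7.519, 7.141, 14.413)
t=3.600: state=(5.264, 4.037, 13.819)
t=3.800: state=(4.023, 4.026, 10.716)
t=4.000: state=(4.987, 5.854, 9.690)
t=4.200: state=(6.755, 7.344, 12.119)
t=4.255: state=(6.970, 7.148, 13.033)
largest grid value and its neighbours: x(0.310)=10.57268, x(0.315)=10.58255, x(0.320)=10.57930
parabola through these three points peaks at t≈0.316 with x≈10.58297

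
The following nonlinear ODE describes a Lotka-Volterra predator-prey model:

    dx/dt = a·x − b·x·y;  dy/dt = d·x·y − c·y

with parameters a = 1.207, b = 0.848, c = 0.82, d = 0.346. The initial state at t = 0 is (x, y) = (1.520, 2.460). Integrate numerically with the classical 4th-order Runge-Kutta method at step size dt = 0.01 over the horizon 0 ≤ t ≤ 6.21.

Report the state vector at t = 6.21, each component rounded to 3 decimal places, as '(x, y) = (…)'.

(x, y) = (2.293, 2.646)

t=0.000: state=(1.520, 2.460)
step 1 (dt=0.01): k1=(-1.336, -0.723), k2=(-1.326, -0.728), k3=(-1.326, -0.728), k4=(-1.315, -0.733); state += dt/6·(k1+2k2+2k3+k4)
t=0.010: state=(1.507, 2.453)
t=0.020: state=(1.494, 2.445)
t=0.030: state=(1.481, 2.438)
continuing one RK4 step at a time; state shown every 25 steps (Δt=0.25):
t=0.250: state=(1.246, 2.257)
t=0.500: state=(1.069, 2.031)
t=0.750: state=(0.963, 1.806)
t=1.000: state=(0.908, 1.594)
t=1.250: state=(0.894, 1.404)
t=1.500: state=(0.914, 1.236)
t=1.750: state=(0.966, 1.092)
t=2.000: state=(1.050, 0.971)
t=2.250: state=(1.169, 0.870)
t=2.500: state=(1.326, 0.790)
t=2.750: state=(1.527, 0.727)
t=3.000: state=(1.779, 0.683)
t=3.250: state=(2.088, 0.658)
t=3.500: state=(2.458, 0.652)
t=3.750: state=(2.890, 0.669)
t=4.000: state=(3.377, 0.715)
t=4.250: state=(3.894, 0.797)
t=4.500: state=(4.389, 0.930)
t=4.750: state=(4.778, 1.127)
t=5.000: state=(4.949, 1.401)
t=5.250: state=(4.800, 1.745)
t=5.500: state=(4.312, 2.112)
t=5.750: state=(3.598, 2.425)
t=6.000: state=(2.846, 2.609)
t=6.210: state=(2.293, 2.646)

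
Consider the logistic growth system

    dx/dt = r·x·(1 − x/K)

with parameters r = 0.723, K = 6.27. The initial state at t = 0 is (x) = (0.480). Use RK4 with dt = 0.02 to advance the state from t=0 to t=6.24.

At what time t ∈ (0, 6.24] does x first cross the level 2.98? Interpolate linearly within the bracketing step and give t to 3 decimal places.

t=0.000: state=(0.480)
step 1 (dt=0.02): k1=(0.320), k2=(0.322), k3=(0.322), k4=(0.324); state += dt/6·(k1+2k2+2k3+k4)
t=0.020: state=(0.486)
t=0.040: state=(0.493)
t=0.060: state=(0.500)
continuing one RK4 step at a time; state shown every 25 steps (Δt=0.5):
t=0.500: state=(0.667)
t=1.000: state=(0.915)
t=1.500: state=(1.235)
t=2.000: state=(1.632)
t=2.500: state=(2.105)
t=3.000: state=(2.636)
t=3.300: state=(2.972)
next step: t=3.320: state=(2.994) — x has crossed 2.98
linear interpolation between t=3.300 (2.97181) and t=3.320 (2.99442) → t≈3.307

t = 3.307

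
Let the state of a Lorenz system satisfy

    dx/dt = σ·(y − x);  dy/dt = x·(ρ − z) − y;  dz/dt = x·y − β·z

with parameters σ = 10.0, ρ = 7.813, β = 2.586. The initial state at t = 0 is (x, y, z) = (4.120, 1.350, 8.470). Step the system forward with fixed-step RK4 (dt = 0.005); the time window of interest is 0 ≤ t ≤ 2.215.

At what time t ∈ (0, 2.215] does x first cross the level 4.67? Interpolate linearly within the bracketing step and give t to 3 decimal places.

t = 0.800

t=0.000: state=(4.120, 1.350, 8.470)
step 1 (dt=0.005): k1=(-27.700, -4.057, -16.341), k2=(-27.109, -3.836, -16.370), k3=(-27.118, -3.837, -16.366), k4=(-26.536, -3.623, -16.389); state += dt/6·(k1+2k2+2k3+k4)
t=0.005: state=(3.984, 1.331, 8.388)
t=0.010: state=(3.855, 1.314, 8.306)
t=0.015: state=(3.730, 1.299, 8.224)
continuing one RK4 step at a time; state shown every 20 steps (Δt=0.1):
t=0.100: state=(2.307, 1.247, 6.877)
t=0.200: state=(1.694, 1.424, 5.534)
t=0.300: state=(1.629, 1.727, 4.499)
t=0.400: state=(1.846, 2.172, 3.770)
t=0.500: state=(2.272, 2.800, 3.361)
t=0.600: state=(2.903, 3.637, 3.332)
t=0.700: state=(3.730, 4.639, 3.793)
t=0.795: state=(4.624, 5.562, 4.786)
next step: t=0.800: state=(4.671, 5.604, 4.854) — x has crossed 4.67
linear interpolation between t=0.795 (4.62419) and t=0.800 (4.67095) → t≈0.800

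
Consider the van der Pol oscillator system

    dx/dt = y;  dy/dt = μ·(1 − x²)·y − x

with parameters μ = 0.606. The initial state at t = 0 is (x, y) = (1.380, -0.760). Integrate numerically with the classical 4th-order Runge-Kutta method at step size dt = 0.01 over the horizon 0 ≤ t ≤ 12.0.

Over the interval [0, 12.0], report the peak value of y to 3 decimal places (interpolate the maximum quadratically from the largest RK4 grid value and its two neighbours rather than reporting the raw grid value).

t=0.000: state=(1.380, -0.760)
step 1 (dt=0.01): k1=(-0.760, -0.963), k2=(-0.765, -0.962), k3=(-0.765, -0.962), k4=(-0.770, -0.960); state += dt/6·(k1+2k2+2k3+k4)
t=0.010: state=(1.372, -0.770)
t=0.020: state=(1.365, -0.779)
t=0.030: state=(1.357, -0.789)
continuing one RK4 step at a time; state shown every 50 steps (Δt=0.5):
t=0.500: state=(0.881, -1.245)
t=1.000: state=(0.116, -1.832)
t=1.500: state=(-0.909, -2.109)
t=2.000: state=(-1.741, -1.013)
t=2.500: state=(-1.918, 0.179)
t=3.000: state=(-1.669, 0.753)
t=3.500: state=(-1.190, 1.167)
t=4.000: state=(-0.480, 1.708)
t=4.500: state=(0.530, 2.268)
t=5.000: state=(1.575, 1.602)
t=5.500: state=(1.988, 0.132)
t=6.000: state=(1.843, -0.606)
t=6.500: state=(1.435, -1.013)
t=7.000: state=(0.820, -1.474)
t=7.500: state=(-0.071, -2.103)
t=8.000: state=(-1.191, -2.126)
t=8.500: state=(-1.918, -0.674)
t=9.000: state=(-1.955, 0.378)
t=9.500: state=(-1.636, 0.854)
t=10.000: state=(-1.111, 1.260)
t=10.500: state=(-0.347, 1.831)
t=11.000: state=(0.715, 2.311)
t=11.500: state=(1.705, 1.358)
t=12.000: state=(2.003, -0.040)
largest grid value and its neighbours: y(10.990)=2.31066, y(11.000)=2.31070, y(11.010)=2.31005
parabola through these three points peaks at t≈10.996 with y≈2.31077

max y = 2.311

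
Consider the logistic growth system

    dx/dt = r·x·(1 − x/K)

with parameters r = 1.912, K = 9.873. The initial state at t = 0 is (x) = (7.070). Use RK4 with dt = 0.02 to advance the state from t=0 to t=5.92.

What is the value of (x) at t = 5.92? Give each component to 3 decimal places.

t=0.000: state=(7.070)
step 1 (dt=0.02): k1=(3.838), k2=(3.806), k3=(3.806), k4=(3.774); state += dt/6·(k1+2k2+2k3+k4)
t=0.020: state=(7.146)
t=0.040: state=(7.221)
t=0.060: state=(7.294)
continuing one RK4 step at a time; state shown every 10 steps (Δt=0.2):
t=0.200: state=(7.771)
t=0.400: state=(8.335)
t=0.600: state=(8.769)
t=0.800: state=(9.092)
t=1.000: state=(9.327)
t=1.200: state=(9.494)
t=1.400: state=(9.611)
t=1.600: state=(9.693)
t=1.800: state=(9.749)
t=2.000: state=(9.788)
t=2.200: state=(9.815)
t=2.400: state=(9.833)
t=2.600: state=(9.846)
t=2.800: state=(9.855)
t=3.000: state=(9.860)
t=3.200: state=(9.864)
t=3.400: state=(9.867)
t=3.600: state=(9.869)
t=3.800: state=(9.870)
t=4.000: state=(9.871)
t=4.200: state=(9.872)
t=4.400: state=(9.872)
t=4.600: state=(9.872)
t=4.800: state=(9.873)
t=5.000: state=(9.873)
t=5.200: state=(9.873)
t=5.400: state=(9.873)
t=5.600: state=(9.873)
t=5.800: state=(9.873)
t=5.920: state=(9.873)

(x) = (9.873)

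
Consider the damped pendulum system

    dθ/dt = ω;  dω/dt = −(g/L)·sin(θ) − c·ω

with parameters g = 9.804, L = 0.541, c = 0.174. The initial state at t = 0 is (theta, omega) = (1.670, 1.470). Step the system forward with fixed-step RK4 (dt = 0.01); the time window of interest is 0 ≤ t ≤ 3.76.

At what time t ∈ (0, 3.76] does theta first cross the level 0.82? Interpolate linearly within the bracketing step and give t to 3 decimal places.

t = 0.404

t=0.000: state=(1.670, 1.470)
step 1 (dt=0.01): k1=(1.470, -18.289), k2=(1.379, -18.259), k3=(1.379, -18.260), k4=(1.287, -18.230); state += dt/6·(k1+2k2+2k3+k4)
t=0.010: state=(1.684, 1.287)
t=0.020: state=(1.696, 1.105)
t=0.030: state=(1.706, 0.924)
continuing one RK4 step at a time; state shown every 20 steps (Δt=0.2):
t=0.200: state=(1.604, -2.112)
t=0.400: state=(0.840, -5.364)
next step: t=0.410: state=(0.786, -5.486) — theta has crossed 0.82
linear interpolation between t=0.400 (0.84041) and t=0.410 (0.78615) → t≈0.404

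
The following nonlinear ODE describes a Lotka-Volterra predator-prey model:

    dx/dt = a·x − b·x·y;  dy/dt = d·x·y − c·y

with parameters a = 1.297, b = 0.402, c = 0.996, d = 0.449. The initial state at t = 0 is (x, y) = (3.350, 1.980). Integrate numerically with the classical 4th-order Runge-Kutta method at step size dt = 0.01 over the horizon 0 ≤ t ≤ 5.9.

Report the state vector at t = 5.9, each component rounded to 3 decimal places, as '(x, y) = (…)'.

(x, y) = (3.643, 2.199)

t=0.000: state=(3.350, 1.980)
step 1 (dt=0.01): k1=(1.678, 1.006), k2=(1.676, 1.016), k3=(1.676, 1.016), k4=(1.673, 1.026); state += dt/6·(k1+2k2+2k3+k4)
t=0.010: state=(3.367, 1.990)
t=0.020: state=(3.383, 2.001)
t=0.030: state=(3.400, 2.011)
continuing one RK4 step at a time; state shown every 20 steps (Δt=0.2):
t=0.200: state=(3.669, 2.224)
t=0.400: state=(3.926, 2.565)
t=0.600: state=(4.069, 3.012)
t=0.800: state=(4.052, 3.559)
t=1.000: state=(3.851, 4.164)
t=1.200: state=(3.487, 4.748)
t=1.400: state=(3.025, 5.214)
t=1.600: state=(2.546, 5.486)
t=1.800: state=(2.116, 5.539)
t=2.000: state=(1.765, 5.399)
t=2.200: state=(1.498, 5.119)
t=2.400: state=(1.305, 4.754)
t=2.600: state=(1.173, 4.352)
t=2.800: state=(1.089, 3.946)
t=3.000: state=(1.044, 3.557)
t=3.200: state=(1.032, 3.199)
t=3.400: state=(1.048, 2.877)
t=3.600: state=(1.090, 2.594)
t=3.800: state=(1.159, 2.351)
t=4.000: state=(1.254, 2.146)
t=4.200: state=(1.377, 1.979)
t=4.400: state=(1.531, 1.847)
t=4.600: state=(1.717, 1.750)
t=4.800: state=(1.939, 1.690)
t=5.000: state=(2.196, 1.667)
t=5.200: state=(2.489, 1.685)
t=5.400: state=(2.811, 1.751)
t=5.600: state=(3.150, 1.875)
t=5.800: state=(3.486, 2.070)
t=5.900: state=(3.643, 2.199)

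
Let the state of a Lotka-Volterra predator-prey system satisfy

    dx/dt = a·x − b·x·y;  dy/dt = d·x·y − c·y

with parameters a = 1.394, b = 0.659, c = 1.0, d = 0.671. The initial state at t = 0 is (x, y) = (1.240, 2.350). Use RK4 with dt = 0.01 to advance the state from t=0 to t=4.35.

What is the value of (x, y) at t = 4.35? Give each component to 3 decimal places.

t=0.000: state=(1.240, 2.350)
step 1 (dt=0.01): k1=(-0.192, -0.395), k2=(-0.190, -0.396), k3=(-0.190, -0.396), k4=(-0.188, -0.397); state += dt/6·(k1+2k2+2k3+k4)
t=0.010: state=(1.238, 2.346)
t=0.020: state=(1.236, 2.342)
t=0.030: state=(1.234, 2.338)
continuing one RK4 step at a time; state shown every 20 steps (Δt=0.2):
t=0.200: state=(1.209, 2.267)
t=0.400: state=(1.192, 2.180)
t=0.600: state=(1.188, 2.094)
t=0.800: state=(1.198, 2.012)
t=1.000: state=(1.221, 1.937)
t=1.200: state=(1.255, 1.872)
t=1.400: state=(1.301, 1.819)
t=1.600: state=(1.356, 1.780)
t=1.800: state=(1.420, 1.756)
t=2.000: state=(1.490, 1.747)
t=2.200: state=(1.563, 1.756)
t=2.400: state=(1.637, 1.782)
t=2.600: state=(1.706, 1.826)
t=2.800: state=(1.765, 1.887)
t=3.000: state=(1.810, 1.964)
t=3.200: state=(1.836, 2.055)
t=3.400: state=(1.839, 2.153)
t=3.600: state=(1.817, 2.254)
t=3.800: state=(1.773, 2.348)
t=4.000: state=(1.710, 2.429)
t=4.200: state=(1.634, 2.490)
t=4.350: state=(1.572, 2.518)

(x, y) = (1.572, 2.518)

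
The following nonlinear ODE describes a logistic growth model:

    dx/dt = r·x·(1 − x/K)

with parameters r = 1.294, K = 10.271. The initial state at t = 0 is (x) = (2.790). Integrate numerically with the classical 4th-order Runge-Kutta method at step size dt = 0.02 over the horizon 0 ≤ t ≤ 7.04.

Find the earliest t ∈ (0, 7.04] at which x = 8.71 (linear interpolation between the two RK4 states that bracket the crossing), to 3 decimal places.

t=0.000: state=(2.790)
step 1 (dt=0.02): k1=(2.630), k2=(2.645), k3=(2.645), k4=(2.660); state += dt/6·(k1+2k2+2k3+k4)
t=0.020: state=(2.843)
t=0.040: state=(2.896)
t=0.060: state=(2.951)
continuing one RK4 step at a time; state shown every 25 steps (Δt=0.5):
t=0.500: state=(4.272)
t=1.000: state=(5.919)
t=1.500: state=(7.416)
t=2.000: state=(8.548)
t=2.080: state=(8.691)
next step: t=2.100: state=(8.726) — x has crossed 8.71
linear interpolation between t=2.080 (8.69144) and t=2.100 (8.72573) → t≈2.091

t = 2.091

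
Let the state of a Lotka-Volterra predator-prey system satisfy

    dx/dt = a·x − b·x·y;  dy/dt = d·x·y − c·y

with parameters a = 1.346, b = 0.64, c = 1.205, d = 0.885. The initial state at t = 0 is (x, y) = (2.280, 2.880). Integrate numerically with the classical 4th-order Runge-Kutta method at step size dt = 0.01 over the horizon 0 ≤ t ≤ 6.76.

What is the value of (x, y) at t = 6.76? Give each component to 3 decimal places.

t=0.000: state=(2.280, 2.880)
step 1 (dt=0.01): k1=(-1.134, 2.341), k2=(-1.148, 2.336), k3=(-1.148, 2.336), k4=(-1.162, 2.330); state += dt/6·(k1+2k2+2k3+k4)
t=0.010: state=(2.269, 2.903)
t=0.020: state=(2.257, 2.927)
t=0.030: state=(2.245, 2.950)
continuing one RK4 step at a time; state shown every 25 steps (Δt=0.25):
t=0.250: state=(1.927, 3.401)
t=0.500: state=(1.524, 3.686)
t=0.750: state=(1.180, 3.672)
t=1.000: state=(0.934, 3.427)
t=1.250: state=(0.778, 3.060)
t=1.500: state=(0.689, 2.660)
t=1.750: state=(0.650, 2.280)
t=2.000: state=(0.650, 1.947)
t=2.250: state=(0.681, 1.668)
t=2.500: state=(0.744, 1.444)
t=2.750: state=(0.839, 1.272)
t=3.000: state=(0.968, 1.149)
t=3.250: state=(1.136, 1.072)
t=3.500: state=(1.344, 1.043)
t=3.750: state=(1.590, 1.067)
t=4.000: state=(1.865, 1.156)
t=4.250: state=(2.143, 1.334)
t=4.500: state=(2.371, 1.628)
t=4.750: state=(2.475, 2.066)
t=5.000: state=(2.384, 2.627)
t=5.250: state=(2.092, 3.199)
t=5.500: state=(1.694, 3.600)
t=5.750: state=(1.316, 3.712)
t=6.000: state=(1.027, 3.553)
t=6.250: state=(0.835, 3.225)
t=6.500: state=(0.720, 2.830)
t=6.750: state=(0.662, 2.438)
t=6.760: state=(0.660, 2.423)

(x, y) = (0.660, 2.423)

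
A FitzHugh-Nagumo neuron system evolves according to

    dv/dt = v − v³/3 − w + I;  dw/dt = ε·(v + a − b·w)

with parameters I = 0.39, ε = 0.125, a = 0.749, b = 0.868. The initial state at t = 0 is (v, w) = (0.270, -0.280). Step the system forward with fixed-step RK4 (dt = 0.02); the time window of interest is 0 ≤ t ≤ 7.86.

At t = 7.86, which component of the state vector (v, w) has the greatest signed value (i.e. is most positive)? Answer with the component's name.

largest component: w

t=0.000: state=(0.270, -0.280)
step 1 (dt=0.02): k1=(0.933, 0.158), k2=(0.940, 0.159), k3=(0.941, 0.159), k4=(0.948, 0.160); state += dt/6·(k1+2k2+2k3+k4)
t=0.020: state=(0.289, -0.277)
t=0.040: state=(0.308, -0.274)
t=0.060: state=(0.327, -0.270)
continuing one RK4 step at a time; state shown every 25 steps (Δt=0.5):
t=0.500: state=(0.817, -0.187)
t=1.000: state=(1.387, -0.064)
t=1.500: state=(1.709, 0.081)
t=2.000: state=(1.793, 0.230)
t=2.500: state=(1.777, 0.372)
t=3.000: state=(1.729, 0.504)
t=3.500: state=(1.671, 0.627)
t=4.000: state=(1.609, 0.739)
t=4.500: state=(1.543, 0.842)
t=5.000: state=(1.475, 0.934)
t=5.500: state=(1.404, 1.018)
t=6.000: state=(1.328, 1.093)
t=6.500: state=(1.247, 1.159)
t=7.000: state=(1.159, 1.217)
t=7.500: state=(1.059, 1.266)
t=7.860: state=(0.978, 1.295)
compare at T: v=0.978, w=1.295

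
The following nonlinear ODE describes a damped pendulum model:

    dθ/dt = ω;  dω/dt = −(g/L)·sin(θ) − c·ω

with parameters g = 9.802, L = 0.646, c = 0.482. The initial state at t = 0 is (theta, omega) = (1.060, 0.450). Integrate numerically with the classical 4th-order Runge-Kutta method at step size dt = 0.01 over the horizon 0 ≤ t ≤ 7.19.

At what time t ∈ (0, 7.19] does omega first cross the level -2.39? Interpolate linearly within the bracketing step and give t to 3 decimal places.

t = 0.233

t=0.000: state=(1.060, 0.450)
step 1 (dt=0.01): k1=(0.450, -13.453), k2=(0.383, -13.438), k3=(0.383, -13.435), k4=(0.316, -13.417); state += dt/6·(k1+2k2+2k3+k4)
t=0.010: state=(1.064, 0.316)
t=0.020: state=(1.066, 0.182)
t=0.030: state=(1.067, 0.048)
t=0.230: state=(0.825, -2.360)
next step: t=0.240: state=(0.801, -2.459) — omega has crossed -2.39
linear interpolation between t=0.230 (-2.36021) and t=0.240 (-2.45886) → t≈0.233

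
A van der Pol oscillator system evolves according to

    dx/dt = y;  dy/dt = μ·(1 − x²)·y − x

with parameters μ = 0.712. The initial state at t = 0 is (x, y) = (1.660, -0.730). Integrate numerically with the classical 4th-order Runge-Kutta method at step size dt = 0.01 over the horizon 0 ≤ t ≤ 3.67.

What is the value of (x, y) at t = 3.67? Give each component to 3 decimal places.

(x, y) = (-1.288, 1.069)

t=0.000: state=(1.660, -0.730)
step 1 (dt=0.01): k1=(-0.730, -0.748), k2=(-0.734, -0.746), k3=(-0.734, -0.746), k4=(-0.737, -0.744); state += dt/6·(k1+2k2+2k3+k4)
t=0.010: state=(1.653, -0.737)
t=0.020: state=(1.645, -0.745)
t=0.030: state=(1.638, -0.752)
continuing one RK4 step at a time; state shown every 20 steps (Δt=0.2):
t=0.200: state=(1.499, -0.875)
t=0.400: state=(1.310, -1.025)
t=0.600: state=(1.088, -1.195)
t=0.800: state=(0.829, -1.402)
t=1.000: state=(0.524, -1.654)
t=1.200: state=(0.165, -1.947)
t=1.400: state=(-0.254, -2.232)
t=1.600: state=(-0.719, -2.382)
t=1.800: state=(-1.185, -2.216)
t=2.000: state=(-1.580, -1.678)
t=2.200: state=(-1.845, -0.967)
t=2.400: state=(-1.973, -0.342)
t=2.600: state=(-1.994, 0.100)
t=2.800: state=(-1.943, 0.390)
t=3.000: state=(-1.844, 0.588)
t=3.200: state=(-1.711, 0.739)
t=3.400: state=(-1.550, 0.875)
t=3.600: state=(-1.361, 1.015)
t=3.670: state=(-1.288, 1.069)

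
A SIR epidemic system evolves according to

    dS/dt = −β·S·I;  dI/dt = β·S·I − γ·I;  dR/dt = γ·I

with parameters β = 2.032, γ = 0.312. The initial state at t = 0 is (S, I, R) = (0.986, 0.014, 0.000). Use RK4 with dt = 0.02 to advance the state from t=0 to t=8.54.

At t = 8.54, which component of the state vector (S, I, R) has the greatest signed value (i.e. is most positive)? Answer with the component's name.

largest component: R

t=0.000: state=(0.986, 0.014, 0.000)
step 1 (dt=0.02): k1=(-0.028, 0.024, 0.004), k2=(-0.029, 0.024, 0.004), k3=(-0.029, 0.024, 0.004), k4=(-0.029, 0.024, 0.005); state += dt/6·(k1+2k2+2k3+k4)
t=0.020: state=(0.985, 0.014, 0.000)
t=0.040: state=(0.985, 0.015, 0.000)
t=0.060: state=(0.984, 0.015, 0.000)
continuing one RK4 step at a time; state shown every 25 steps (Δt=0.5):
t=0.500: state=(0.964, 0.032, 0.003)
t=1.000: state=(0.917, 0.072, 0.011)
t=1.500: state=(0.822, 0.150, 0.028)
t=2.000: state=(0.665, 0.274, 0.060)
t=2.500: state=(0.467, 0.418, 0.115)
t=3.000: state=(0.288, 0.523, 0.189)
t=3.500: state=(0.165, 0.560, 0.274)
t=4.000: state=(0.094, 0.545, 0.361)
t=4.500: state=(0.055, 0.502, 0.443)
t=5.000: state=(0.034, 0.449, 0.517)
t=5.500: state=(0.022, 0.395, 0.583)
t=6.000: state=(0.015, 0.344, 0.640)
t=6.500: state=(0.011, 0.298, 0.691)
t=7.000: state=(0.008, 0.258, 0.734)
t=7.500: state=(0.006, 0.222, 0.771)
t=8.000: state=(0.005, 0.191, 0.803)
t=8.500: state=(0.004, 0.164, 0.831)
t=8.540: state=(0.004, 0.162, 0.833)
compare at T: S=0.004, I=0.162, R=0.833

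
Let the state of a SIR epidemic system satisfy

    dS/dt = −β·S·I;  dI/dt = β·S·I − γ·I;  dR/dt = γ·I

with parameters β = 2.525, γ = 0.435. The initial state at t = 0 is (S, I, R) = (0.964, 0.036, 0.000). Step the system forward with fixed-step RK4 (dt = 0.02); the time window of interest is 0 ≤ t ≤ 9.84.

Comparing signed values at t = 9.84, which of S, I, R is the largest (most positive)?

largest component: R

t=0.000: state=(0.964, 0.036, 0.000)
step 1 (dt=0.02): k1=(-0.088, 0.072, 0.016), k2=(-0.089, 0.073, 0.016), k3=(-0.089, 0.073, 0.016), k4=(-0.091, 0.075, 0.016); state += dt/6·(k1+2k2+2k3+k4)
t=0.020: state=(0.962, 0.037, 0.000)
t=0.040: state=(0.960, 0.039, 0.001)
t=0.060: state=(0.958, 0.041, 0.001)
continuing one RK4 step at a time; state shown every 25 steps (Δt=0.5):
t=0.500: state=(0.893, 0.094, 0.013)
t=1.000: state=(0.740, 0.214, 0.046)
t=1.500: state=(0.509, 0.381, 0.110)
t=2.000: state=(0.288, 0.504, 0.208)
t=2.500: state=(0.149, 0.529, 0.322)
t=3.000: state=(0.078, 0.489, 0.433)
t=3.500: state=(0.044, 0.423, 0.533)
t=4.000: state=(0.027, 0.356, 0.618)
t=4.500: state=(0.018, 0.294, 0.688)
t=5.000: state=(0.013, 0.241, 0.746)
t=5.500: state=(0.010, 0.197, 0.794)
t=6.000: state=(0.008, 0.160, 0.832)
t=6.500: state=(0.006, 0.130, 0.864)
t=7.000: state=(0.006, 0.105, 0.889)
t=7.500: state=(0.005, 0.085, 0.910)
t=8.000: state=(0.004, 0.069, 0.927)
t=8.500: state=(0.004, 0.056, 0.940)
t=9.000: state=(0.004, 0.045, 0.951)
t=9.500: state=(0.004, 0.036, 0.960)
t=9.840: state=(0.004, 0.032, 0.965)
compare at T: S=0.004, I=0.032, R=0.965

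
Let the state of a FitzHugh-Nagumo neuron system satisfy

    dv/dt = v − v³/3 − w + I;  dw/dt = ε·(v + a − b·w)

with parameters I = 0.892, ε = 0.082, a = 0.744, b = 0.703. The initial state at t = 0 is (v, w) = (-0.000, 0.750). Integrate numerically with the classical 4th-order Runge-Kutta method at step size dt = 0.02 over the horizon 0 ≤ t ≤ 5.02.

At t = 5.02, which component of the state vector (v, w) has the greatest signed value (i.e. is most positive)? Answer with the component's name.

largest component: v

t=0.000: state=(-0.000, 0.750)
step 1 (dt=0.02): k1=(0.142, 0.018), k2=(0.143, 0.018), k3=(0.143, 0.018), k4=(0.145, 0.018); state += dt/6·(k1+2k2+2k3+k4)
t=0.020: state=(0.003, 0.750)
t=0.040: state=(0.006, 0.751)
t=0.060: state=(0.009, 0.751)
continuing one RK4 step at a time; state shown every 10 steps (Δt=0.2):
t=0.200: state=(0.031, 0.754)
t=0.400: state=(0.068, 0.758)
t=0.600: state=(0.112, 0.763)
t=0.800: state=(0.165, 0.769)
t=1.000: state=(0.227, 0.775)
t=1.200: state=(0.302, 0.783)
t=1.400: state=(0.389, 0.791)
t=1.600: state=(0.490, 0.802)
t=1.800: state=(0.605, 0.813)
t=2.000: state=(0.733, 0.827)
t=2.200: state=(0.870, 0.843)
t=2.400: state=(1.010, 0.861)
t=2.600: state=(1.146, 0.881)
t=2.800: state=(1.270, 0.902)
t=3.000: state=(1.375, 0.926)
t=3.200: state=(1.459, 0.950)
t=3.400: state=(1.522, 0.976)
t=3.600: state=(1.566, 1.002)
t=3.800: state=(1.594, 1.028)
t=4.000: state=(1.610, 1.055)
t=4.200: state=(1.617, 1.081)
t=4.400: state=(1.618, 1.107)
t=4.600: state=(1.614, 1.133)
t=4.800: state=(1.607, 1.159)
t=5.000: state=(1.597, 1.184)
t=5.020: state=(1.596, 1.186)
compare at T: v=1.596, w=1.186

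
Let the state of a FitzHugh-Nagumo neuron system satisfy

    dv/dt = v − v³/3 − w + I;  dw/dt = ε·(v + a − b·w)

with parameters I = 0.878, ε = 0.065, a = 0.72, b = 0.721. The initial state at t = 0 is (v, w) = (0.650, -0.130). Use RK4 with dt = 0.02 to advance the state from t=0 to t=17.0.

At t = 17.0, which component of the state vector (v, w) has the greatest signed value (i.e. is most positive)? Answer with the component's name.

largest component: w

t=0.000: state=(0.650, -0.130)
step 1 (dt=0.02): k1=(1.566, 0.095), k2=(1.574, 0.096), k3=(1.574, 0.096), k4=(1.582, 0.097); state += dt/6·(k1+2k2+2k3+k4)
t=0.020: state=(0.681, -0.128)
t=0.040: state=(0.713, -0.126)
t=0.060: state=(0.745, -0.124)
continuing one RK4 step at a time; state shown every 50 steps (Δt=1):
t=1.000: state=(1.902, 0.010)
t=2.000: state=(2.019, 0.182)
t=3.000: state=(1.972, 0.346)
t=4.000: state=(1.918, 0.500)
t=5.000: state=(1.862, 0.642)
t=6.000: state=(1.807, 0.775)
t=7.000: state=(1.750, 0.898)
t=8.000: state=(1.693, 1.012)
t=9.000: state=(1.634, 1.117)
t=10.000: state=(1.574, 1.214)
t=11.000: state=(1.512, 1.302)
t=12.000: state=(1.447, 1.382)
t=13.000: state=(1.378, 1.454)
t=14.000: state=(1.305, 1.518)
t=15.000: state=(1.225, 1.575)
t=16.000: state=(1.134, 1.623)
t=17.000: state=(1.027, 1.664)
compare at T: v=1.027, w=1.664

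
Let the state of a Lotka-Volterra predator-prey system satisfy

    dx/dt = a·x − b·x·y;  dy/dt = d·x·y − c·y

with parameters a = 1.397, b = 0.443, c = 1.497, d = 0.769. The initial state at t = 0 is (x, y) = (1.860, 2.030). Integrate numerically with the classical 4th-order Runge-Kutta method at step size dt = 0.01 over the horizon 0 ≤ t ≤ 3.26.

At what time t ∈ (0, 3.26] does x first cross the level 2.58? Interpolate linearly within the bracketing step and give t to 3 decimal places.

t = 0.713

t=0.000: state=(1.860, 2.030)
step 1 (dt=0.01): k1=(0.926, -0.135), k2=(0.929, -0.128), k3=(0.929, -0.128), k4=(0.931, -0.121); state += dt/6·(k1+2k2+2k3+k4)
t=0.010: state=(1.869, 2.029)
t=0.020: state=(1.879, 2.028)
t=0.030: state=(1.888, 2.027)
continuing one RK4 step at a time; state shown every 20 steps (Δt=0.2):
t=0.200: state=(2.055, 2.033)
t=0.400: state=(2.264, 2.100)
t=0.600: state=(2.472, 2.241)
t=0.710: state=(2.577, 2.354)
next step: t=0.720: state=(2.586, 2.365) — x has crossed 2.58
linear interpolation between t=0.710 (2.57715) and t=0.720 (2.58623) → t≈0.713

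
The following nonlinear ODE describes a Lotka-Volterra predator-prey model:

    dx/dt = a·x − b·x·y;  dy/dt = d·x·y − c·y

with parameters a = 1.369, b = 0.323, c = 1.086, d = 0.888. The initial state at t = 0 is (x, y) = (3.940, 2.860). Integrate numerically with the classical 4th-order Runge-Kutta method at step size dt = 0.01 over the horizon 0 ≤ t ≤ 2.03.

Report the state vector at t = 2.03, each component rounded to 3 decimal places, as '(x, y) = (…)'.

t=0.000: state=(3.940, 2.860)
step 1 (dt=0.01): k1=(1.754, 6.900), k2=(1.714, 7.006), k3=(1.713, 7.007), k4=(1.672, 7.114); state += dt/6·(k1+2k2+2k3+k4)
t=0.010: state=(3.957, 2.930)
t=0.020: state=(3.973, 3.002)
t=0.030: state=(3.989, 3.077)
continuing one RK4 step at a time; state shown every 10 steps (Δt=0.1):
t=0.100: state=(4.069, 3.664)
t=0.200: state=(4.078, 4.724)
t=0.300: state=(3.932, 6.055)
t=0.400: state=(3.617, 7.604)
t=0.500: state=(3.161, 9.225)
t=0.600: state=(2.625, 10.703)
t=0.700: state=(2.090, 11.834)
t=0.800: state=(1.615, 12.507)
t=0.900: state=(1.231, 12.722)
t=1.000: state=(0.938, 12.558)
t=1.100: state=(0.721, 12.121)
t=1.200: state=(0.564, 11.508)
t=1.300: state=(0.451, 10.797)
t=1.400: state=(0.370, 10.044)
t=1.500: state=(0.310, 9.285)
t=1.600: state=(0.267, 8.545)
t=1.700: state=(0.235, 7.837)
t=1.800: state=(0.211, 7.171)
t=1.900: state=(0.194, 6.550)
t=2.000: state=(0.182, 5.975)
t=2.030: state=(0.179, 5.811)

(x, y) = (0.179, 5.811)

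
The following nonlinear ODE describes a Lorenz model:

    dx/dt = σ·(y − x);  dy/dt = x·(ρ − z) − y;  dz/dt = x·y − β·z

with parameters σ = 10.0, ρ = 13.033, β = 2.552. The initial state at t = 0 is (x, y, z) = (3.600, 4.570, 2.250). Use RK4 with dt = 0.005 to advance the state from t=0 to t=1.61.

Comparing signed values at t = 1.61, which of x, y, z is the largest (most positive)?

t=0.000: state=(3.600, 4.570, 2.250)
step 1 (dt=0.005): k1=(9.700, 34.249, 10.710), k2=(10.314, 34.328, 11.063), k3=(10.300, 34.341, 11.068), k4=(10.902, 34.430, 11.431); state += dt/6·(k1+2k2+2k3+k4)
t=0.005: state=(3.652, 4.742, 2.305)
t=0.010: state=(3.709, 4.914, 2.364)
t=0.015: state=(3.772, 5.088, 2.427)
continuing one RK4 step at a time; state shown every 20 steps (Δt=0.1):
t=0.100: state=(5.551, 8.298, 4.347)
t=0.200: state=(8.618, 11.570, 9.862)
t=0.300: state=(10.164, 9.699, 17.214)
t=0.400: state=(7.696, 3.889, 18.802)
t=0.500: state=(4.053, 1.047, 15.702)
t=0.600: state=(1.943, 0.644, 12.354)
t=0.700: state=(1.190, 0.863, 9.666)
t=0.800: state=(1.118, 1.254, 7.592)
t=0.900: state=(1.418, 1.880, 6.055)
t=1.000: state=(2.069, 2.936, 5.059)
t=1.100: state=(3.218, 4.685, 4.807)
t=1.200: state=(5.057, 7.264, 5.927)
t=1.300: state=(7.449, 9.806, 9.459)
t=1.400: state=(9.052, 9.496, 14.786)
t=1.500: state=(8.015, 5.710, 17.392)
t=1.600: state=(5.333, 2.718, 15.849)
t=1.610: state=(5.076, 2.552, 15.585)
compare at T: x=5.076, y=2.552, z=15.585

largest component: z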